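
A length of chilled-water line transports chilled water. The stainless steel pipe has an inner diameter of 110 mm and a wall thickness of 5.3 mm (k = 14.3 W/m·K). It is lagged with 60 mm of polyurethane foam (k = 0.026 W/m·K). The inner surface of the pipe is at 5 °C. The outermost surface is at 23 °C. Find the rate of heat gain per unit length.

Per-layer cylindrical resistances, series-summed:
R_stainless steel pipe wall = ln(60.3/55)/(2π×14.3×1) = 0.001024 K/W
R_polyurethane foam = ln(120.3/60.3)/(2π×0.026×1) = 4.228 K/W
R_total = 4.229 K/W
Q = ΔT/R_total = 18/4.229

q′ ≈ 4.26 W/m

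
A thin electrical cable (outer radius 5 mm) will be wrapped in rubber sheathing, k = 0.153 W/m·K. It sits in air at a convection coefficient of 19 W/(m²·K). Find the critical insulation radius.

For a cylinder r_cr = k/h = 0.153/19
r_cr = 8.05 mm; since the bare radius (5 mm) is below r_cr, adding a thin layer of insulation will *increase* heat loss.

r_cr ≈ 8.05 mm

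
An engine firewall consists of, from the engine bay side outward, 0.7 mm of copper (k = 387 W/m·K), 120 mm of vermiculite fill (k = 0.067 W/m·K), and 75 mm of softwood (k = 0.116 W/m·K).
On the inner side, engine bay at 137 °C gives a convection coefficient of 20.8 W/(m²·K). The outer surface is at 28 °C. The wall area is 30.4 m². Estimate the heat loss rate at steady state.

Series thermal resistances:
R_inner film = 1/(h_i·A) = 1/(20.8×30.4) = 0.001581 K/W
R_copper = L/(kA) = 0.0007/(387×30.4) = 5.95×10^-8 K/W
R_vermiculite fill = L/(kA) = 0.12/(0.067×30.4) = 0.05892 K/W
R_softwood = L/(kA) = 0.075/(0.116×30.4) = 0.02127 K/W
R_total = 0.08177 K/W
Q = ΔT / R_total = 109 / 0.08177

Q ≈ 1330 W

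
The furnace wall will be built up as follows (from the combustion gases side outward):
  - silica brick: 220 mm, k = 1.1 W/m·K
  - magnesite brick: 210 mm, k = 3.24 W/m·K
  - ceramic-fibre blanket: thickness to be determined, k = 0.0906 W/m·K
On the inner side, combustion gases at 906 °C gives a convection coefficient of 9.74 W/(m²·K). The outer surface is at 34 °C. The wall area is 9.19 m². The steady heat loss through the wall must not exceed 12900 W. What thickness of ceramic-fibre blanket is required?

Using the resistance-network approach (series):
R_inner film = 1/(h_i·A) = 1/(9.74×9.19) = 0.01117 K/W
R_silica brick = L/(kA) = 0.22/(1.1×9.19) = 0.02176 K/W
R_magnesite brick = L/(kA) = 0.21/(3.24×9.19) = 0.007053 K/W
Sum of the known resistances R_other = 0.03999 K/W
Required total resistance R_tot = ΔT/Q_allow = 872/12900 = 0.0676 K/W
R_ceramic-fibre blanket = R_tot − R_other = 0.02761 K/W
L = R·k·A = 0.02761×0.0906×9.19

L ≈ 23 mm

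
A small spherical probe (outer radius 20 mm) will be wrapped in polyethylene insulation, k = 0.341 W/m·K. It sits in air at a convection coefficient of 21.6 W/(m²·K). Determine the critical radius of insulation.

For a sphere r_cr = 2k/h = 2×0.341/21.6
r_cr = 31.6 mm; since the bare radius (20 mm) is below r_cr, adding a thin layer of insulation will *increase* heat loss.

r_cr ≈ 31.6 mm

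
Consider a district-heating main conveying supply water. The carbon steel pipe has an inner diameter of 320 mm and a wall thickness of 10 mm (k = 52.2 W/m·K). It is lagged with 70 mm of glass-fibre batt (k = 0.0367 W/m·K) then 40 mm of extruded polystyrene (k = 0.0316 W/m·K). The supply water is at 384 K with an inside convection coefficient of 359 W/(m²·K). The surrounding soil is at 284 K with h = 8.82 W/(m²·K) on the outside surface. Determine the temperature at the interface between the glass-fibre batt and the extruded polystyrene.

T ≈ 320 K

Radial resistances (cylindrical: R_cond = ln(r_o/r_i)/(2πkL), R_conv = 1/(h·2πrL)):
R_inner film = 1/(h_i·2πr₁L) = 1/(359×2π×0.16×1) = 0.002771 K/W
R_carbon steel pipe wall = ln(170/160)/(2π×52.2×1) = 1.848×10^-4 K/W
R_glass-fibre batt = ln(240/170)/(2π×0.0367×1) = 1.495 K/W
R_extruded polystyrene = ln(280/240)/(2π×0.0316×1) = 0.7764 K/W
R_outer film = 1/(h_o·2πr_oL) = 1/(8.82×2π×0.28×1) = 0.06445 K/W
R_total = 2.339 K/W
Q = ΔT/R_total = 100/2.339
Q = 42.7 W/m
T_interface = T_inner − Q·ΣR(inner→interface) = 384 − 42.7×1.498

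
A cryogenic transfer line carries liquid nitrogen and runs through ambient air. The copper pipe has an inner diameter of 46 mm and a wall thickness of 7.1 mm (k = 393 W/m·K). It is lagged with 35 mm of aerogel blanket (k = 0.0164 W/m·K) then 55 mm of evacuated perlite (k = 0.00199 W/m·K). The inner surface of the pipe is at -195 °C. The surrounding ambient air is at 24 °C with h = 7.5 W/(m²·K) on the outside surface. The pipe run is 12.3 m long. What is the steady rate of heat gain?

Q ≈ 47.6 W

Per-layer cylindrical resistances, series-summed:
R_copper pipe wall = ln(30.1/23)/(2π×393×12.3) = 8.858×10^-6 K/W
R_aerogel blanket = ln(65.1/30.1)/(2π×0.0164×12.3) = 0.6086 K/W
R_evacuated perlite = ln(120.1/65.1)/(2π×0.00199×12.3) = 3.982 K/W
R_outer film = 1/(h_o·2πr_oL) = 1/(7.5×2π×0.1201×12.3) = 0.01437 K/W
R_total = 4.605 K/W
Q = ΔT/R_total = 219/4.605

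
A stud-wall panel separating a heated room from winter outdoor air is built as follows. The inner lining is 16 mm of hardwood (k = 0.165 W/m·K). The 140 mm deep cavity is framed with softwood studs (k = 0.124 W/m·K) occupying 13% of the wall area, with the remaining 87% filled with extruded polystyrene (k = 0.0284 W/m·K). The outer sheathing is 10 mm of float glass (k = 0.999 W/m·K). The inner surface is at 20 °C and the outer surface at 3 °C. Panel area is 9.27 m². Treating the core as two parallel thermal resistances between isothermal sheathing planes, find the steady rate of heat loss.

Sheathing layers in series; stud and cavity paths in parallel between them.
R_inner = 0.016/(0.165×9.27) = 0.01046 K/W
R_stud  = 0.14/(0.124×0.13×9.27) = 0.9369 K/W
R_cav   = 0.14/(0.0284×0.87×9.27) = 0.6112 K/W
1/R_core = 1/R_stud + 1/R_cav → R_core = 0.3699 K/W
R_outer = 0.01/(0.999×9.27) = 0.00108 K/W
R_total = 0.3814 K/W
Q = ΔT/R_total = 17/0.3814

Q ≈ 44.6 W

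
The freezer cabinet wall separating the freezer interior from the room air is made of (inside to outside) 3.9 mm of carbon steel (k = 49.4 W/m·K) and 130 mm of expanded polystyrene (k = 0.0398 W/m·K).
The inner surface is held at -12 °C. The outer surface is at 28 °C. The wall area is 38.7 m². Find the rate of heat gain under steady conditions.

Q ≈ 474 W

Using the resistance-network approach (series):
R_carbon steel = L/(kA) = 0.0039/(49.4×38.7) = 2.04×10^-6 K/W
R_expanded polystyrene = L/(kA) = 0.13/(0.0398×38.7) = 0.0844 K/W
R_total = 0.0844 K/W
Q = ΔT / R_total = 40 / 0.0844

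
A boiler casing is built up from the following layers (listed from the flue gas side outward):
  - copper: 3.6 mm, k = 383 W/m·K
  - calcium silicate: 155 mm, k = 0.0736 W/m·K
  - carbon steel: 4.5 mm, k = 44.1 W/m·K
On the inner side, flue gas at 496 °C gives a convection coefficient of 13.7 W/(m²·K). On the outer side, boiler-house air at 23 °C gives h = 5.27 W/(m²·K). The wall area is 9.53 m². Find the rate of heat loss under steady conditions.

Thermal resistances in series:
R_inner film = 1/(h_i·A) = 1/(13.7×9.53) = 0.007659 K/W
R_copper = L/(kA) = 0.0036/(383×9.53) = 9.863×10^-7 K/W
R_calcium silicate = L/(kA) = 0.155/(0.0736×9.53) = 0.221 K/W
R_carbon steel = L/(kA) = 0.0045/(44.1×9.53) = 1.071×10^-5 K/W
R_outer film = 1/(h_o·A) = 1/(5.27×9.53) = 0.01991 K/W
R_total = 0.2486 K/W
Q = ΔT / R_total = 473 / 0.2486

Q ≈ 1900 W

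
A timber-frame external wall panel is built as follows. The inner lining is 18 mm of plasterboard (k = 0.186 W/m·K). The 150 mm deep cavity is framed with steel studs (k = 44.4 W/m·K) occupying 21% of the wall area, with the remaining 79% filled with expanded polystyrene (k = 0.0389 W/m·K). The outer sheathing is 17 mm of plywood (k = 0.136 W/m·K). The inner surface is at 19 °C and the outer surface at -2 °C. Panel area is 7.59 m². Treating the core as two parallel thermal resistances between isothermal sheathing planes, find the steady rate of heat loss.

Sheathing layers in series; stud and cavity paths in parallel between them.
R_inner = 0.018/(0.186×7.59) = 0.01275 K/W
R_stud  = 0.15/(44.4×0.21×7.59) = 0.00212 K/W
R_cav   = 0.15/(0.0389×0.79×7.59) = 0.6431 K/W
1/R_core = 1/R_stud + 1/R_cav → R_core = 0.002113 K/W
R_outer = 0.017/(0.136×7.59) = 0.01647 K/W
R_total = 0.03133 K/W
Q = ΔT/R_total = 21/0.03133

Q ≈ 670 W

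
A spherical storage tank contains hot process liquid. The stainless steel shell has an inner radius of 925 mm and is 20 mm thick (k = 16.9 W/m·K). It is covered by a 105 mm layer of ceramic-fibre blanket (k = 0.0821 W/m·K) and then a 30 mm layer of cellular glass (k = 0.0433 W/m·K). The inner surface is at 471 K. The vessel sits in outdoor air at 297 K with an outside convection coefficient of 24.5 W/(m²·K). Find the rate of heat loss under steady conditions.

For a spherical shell R = (1/r₁ − 1/r₂)/(4πk); film R = 1/(h·4πr²). In series:
R_stainless steel shell = (1/0.925 − 1/0.945)/(4π×16.9) = 1.077×10^-4 K/W
R_ceramic-fibre blanket = (1/0.945 − 1/1.05)/(4π×0.0821) = 0.1026 K/W
R_cellular glass = (1/1.05 − 1/1.08)/(4π×0.0433) = 0.04862 K/W
R_outer film = 1/(h·4πr_o²) = 1/(24.5×4π×1.08²) = 0.002785 K/W
R_total = 0.1541 K/W
Q = ΔT/R_total = 174/0.1541

Q ≈ 1130 W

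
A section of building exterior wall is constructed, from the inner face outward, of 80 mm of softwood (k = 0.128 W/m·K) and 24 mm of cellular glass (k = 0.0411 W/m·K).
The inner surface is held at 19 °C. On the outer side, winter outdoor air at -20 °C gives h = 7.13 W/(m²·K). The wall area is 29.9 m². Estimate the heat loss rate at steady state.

Using the resistance-network approach (series):
R_softwood = L/(kA) = 0.08/(0.128×29.9) = 0.0209 K/W
R_cellular glass = L/(kA) = 0.024/(0.0411×29.9) = 0.01953 K/W
R_outer film = 1/(h_o·A) = 1/(7.13×29.9) = 0.004691 K/W
R_total = 0.04512 K/W
Q = ΔT / R_total = 39 / 0.04512

Q ≈ 864 W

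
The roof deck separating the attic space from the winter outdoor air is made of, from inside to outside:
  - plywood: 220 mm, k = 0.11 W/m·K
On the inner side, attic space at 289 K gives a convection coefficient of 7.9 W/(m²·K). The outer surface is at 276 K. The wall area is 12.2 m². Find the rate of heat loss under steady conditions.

Model the wall as resistances in series:
R_inner film = 1/(h_i·A) = 1/(7.9×12.2) = 0.01038 K/W
R_plywood = L/(kA) = 0.22/(0.11×12.2) = 0.1639 K/W
R_total = 0.1743 K/W
Q = ΔT / R_total = 13 / 0.1743

Q ≈ 74.6 W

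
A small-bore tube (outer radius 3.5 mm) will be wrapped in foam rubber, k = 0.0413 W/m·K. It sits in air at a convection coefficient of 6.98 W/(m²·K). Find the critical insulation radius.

For a cylinder r_cr = k/h = 0.0413/6.98
r_cr = 5.92 mm; since the bare radius (3.5 mm) is below r_cr, adding a thin layer of insulation will *increase* heat loss.

r_cr ≈ 5.92 mm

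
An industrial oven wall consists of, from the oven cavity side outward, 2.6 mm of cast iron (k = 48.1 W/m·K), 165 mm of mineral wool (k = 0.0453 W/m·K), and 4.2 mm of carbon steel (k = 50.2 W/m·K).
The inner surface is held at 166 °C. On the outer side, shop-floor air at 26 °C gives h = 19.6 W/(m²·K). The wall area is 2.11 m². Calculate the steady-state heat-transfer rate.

Treating each layer as a thermal resistance in series:
R_cast iron = L/(kA) = 0.0026/(48.1×2.11) = 2.562×10^-5 K/W
R_mineral wool = L/(kA) = 0.165/(0.0453×2.11) = 1.726 K/W
R_carbon steel = L/(kA) = 0.0042/(50.2×2.11) = 3.965×10^-5 K/W
R_outer film = 1/(h_o·A) = 1/(19.6×2.11) = 0.02418 K/W
R_total = 1.75 K/W
Q = ΔT / R_total = 140 / 1.75

Q ≈ 80 W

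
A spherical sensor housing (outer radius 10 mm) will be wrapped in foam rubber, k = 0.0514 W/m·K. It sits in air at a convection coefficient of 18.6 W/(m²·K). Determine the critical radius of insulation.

For a sphere r_cr = 2k/h = 2×0.0514/18.6
r_cr = 5.53 mm; since the bare radius (10 mm) is above r_cr, any added insulation will reduce heat loss.

r_cr ≈ 5.53 mm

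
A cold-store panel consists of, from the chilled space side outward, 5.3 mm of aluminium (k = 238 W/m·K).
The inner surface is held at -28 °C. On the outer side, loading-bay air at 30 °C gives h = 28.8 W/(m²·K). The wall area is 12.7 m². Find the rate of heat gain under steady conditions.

Using the resistance-network approach (series):
R_aluminium = L/(kA) = 0.0053/(238×12.7) = 1.753×10^-6 K/W
R_outer film = 1/(h_o·A) = 1/(28.8×12.7) = 0.002734 K/W
R_total = 0.002736 K/W
Q = ΔT / R_total = 58 / 0.002736

Q ≈ 21200 W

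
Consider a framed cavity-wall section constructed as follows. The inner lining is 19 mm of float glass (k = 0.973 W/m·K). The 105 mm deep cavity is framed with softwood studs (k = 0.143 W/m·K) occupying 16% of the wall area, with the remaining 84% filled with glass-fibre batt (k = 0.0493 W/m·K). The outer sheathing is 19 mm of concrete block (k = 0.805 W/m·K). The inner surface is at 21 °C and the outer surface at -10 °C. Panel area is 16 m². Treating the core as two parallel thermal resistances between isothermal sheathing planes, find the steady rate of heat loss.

Sheathing layers in series; stud and cavity paths in parallel between them.
R_inner = 0.019/(0.973×16) = 0.00122 K/W
R_stud  = 0.105/(0.143×0.16×16) = 0.2868 K/W
R_cav   = 0.105/(0.0493×0.84×16) = 0.1585 K/W
1/R_core = 1/R_stud + 1/R_cav → R_core = 0.1021 K/W
R_outer = 0.019/(0.805×16) = 0.001475 K/W
R_total = 0.1048 K/W
Q = ΔT/R_total = 31/0.1048

Q ≈ 296 W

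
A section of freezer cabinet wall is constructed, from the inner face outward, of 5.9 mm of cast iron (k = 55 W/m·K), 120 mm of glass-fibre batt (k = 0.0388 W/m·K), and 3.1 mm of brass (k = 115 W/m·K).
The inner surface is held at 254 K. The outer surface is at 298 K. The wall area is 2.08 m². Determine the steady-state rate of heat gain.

Q ≈ 29.6 W

Thermal resistances in series:
R_cast iron = L/(kA) = 0.0059/(55×2.08) = 5.157×10^-5 K/W
R_glass-fibre batt = L/(kA) = 0.12/(0.0388×2.08) = 1.487 K/W
R_brass = L/(kA) = 0.0031/(115×2.08) = 1.296×10^-5 K/W
R_total = 1.487 K/W
Q = ΔT / R_total = 44 / 1.487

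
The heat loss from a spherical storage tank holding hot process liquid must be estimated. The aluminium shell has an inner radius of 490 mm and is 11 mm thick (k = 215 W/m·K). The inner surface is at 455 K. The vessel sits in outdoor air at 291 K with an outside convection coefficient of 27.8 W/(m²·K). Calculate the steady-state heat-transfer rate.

Q ≈ 14400 W

Spherical conduction: R = (1/r_in − 1/r_out)/(4πk) per layer; series-sum.
R_aluminium shell = (1/0.49 − 1/0.501)/(4π×215) = 1.658×10^-5 K/W
R_outer film = 1/(h·4πr_o²) = 1/(27.8×4π×0.501²) = 0.0114 K/W
R_total = 0.01142 K/W
Q = ΔT/R_total = 164/0.01142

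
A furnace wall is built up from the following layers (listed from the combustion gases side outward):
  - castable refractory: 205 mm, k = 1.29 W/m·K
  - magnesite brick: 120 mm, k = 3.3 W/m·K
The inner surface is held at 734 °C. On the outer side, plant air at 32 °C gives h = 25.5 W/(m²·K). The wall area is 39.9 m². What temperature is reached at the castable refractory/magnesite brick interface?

T ≈ 258 °C

Thermal resistances in series:
R_castable refractory = L/(kA) = 0.205/(1.29×39.9) = 0.003983 K/W
R_magnesite brick = L/(kA) = 0.12/(3.3×39.9) = 9.114×10^-4 K/W
R_outer film = 1/(h_o·A) = 1/(25.5×39.9) = 9.828×10^-4 K/W
R_total = 0.005877 K/W;  Q = ΔT/R_total = 702/0.005877 = 119400 W
T_interface = T_inner − Q·ΣR(inner→interface) = 734 − 119000×0.003983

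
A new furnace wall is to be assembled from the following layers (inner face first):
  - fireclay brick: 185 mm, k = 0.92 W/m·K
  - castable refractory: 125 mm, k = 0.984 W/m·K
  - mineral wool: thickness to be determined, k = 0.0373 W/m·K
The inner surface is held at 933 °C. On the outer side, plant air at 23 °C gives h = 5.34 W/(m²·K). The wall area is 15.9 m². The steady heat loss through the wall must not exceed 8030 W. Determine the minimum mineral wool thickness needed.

Treating each layer as a thermal resistance in series:
R_fireclay brick = L/(kA) = 0.185/(0.92×15.9) = 0.01265 K/W
R_castable refractory = L/(kA) = 0.125/(0.984×15.9) = 0.007989 K/W
R_outer film = 1/(h_o·A) = 1/(5.34×15.9) = 0.01178 K/W
Sum of the known resistances R_other = 0.03241 K/W
Required total resistance R_tot = ΔT/Q_allow = 910/8030 = 0.1133 K/W
R_mineral wool = R_tot − R_other = 0.08091 K/W
L = R·k·A = 0.08091×0.0373×15.9

L ≈ 48 mm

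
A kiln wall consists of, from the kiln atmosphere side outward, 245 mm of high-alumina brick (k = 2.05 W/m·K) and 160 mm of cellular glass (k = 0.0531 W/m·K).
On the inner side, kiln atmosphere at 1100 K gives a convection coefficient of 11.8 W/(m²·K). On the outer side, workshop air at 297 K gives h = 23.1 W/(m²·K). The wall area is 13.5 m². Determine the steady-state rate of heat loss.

Q ≈ 3320 W

Model the wall as resistances in series:
R_inner film = 1/(h_i·A) = 1/(11.8×13.5) = 0.006277 K/W
R_high-alumina brick = L/(kA) = 0.245/(2.05×13.5) = 0.008853 K/W
R_cellular glass = L/(kA) = 0.16/(0.0531×13.5) = 0.2232 K/W
R_outer film = 1/(h_o·A) = 1/(23.1×13.5) = 0.003207 K/W
R_total = 0.2415 K/W
Q = ΔT / R_total = 803 / 0.2415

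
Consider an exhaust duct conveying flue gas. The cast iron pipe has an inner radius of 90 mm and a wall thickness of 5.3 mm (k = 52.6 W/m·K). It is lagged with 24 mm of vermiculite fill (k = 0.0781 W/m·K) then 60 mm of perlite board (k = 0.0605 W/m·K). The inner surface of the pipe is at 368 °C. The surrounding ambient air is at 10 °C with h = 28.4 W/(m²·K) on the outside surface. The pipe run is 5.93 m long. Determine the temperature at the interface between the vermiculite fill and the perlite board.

T ≈ 263 °C

Treating each annulus and film as a series resistance:
R_cast iron pipe wall = ln(95.3/90)/(2π×52.6×5.93) = 2.92×10^-5 K/W
R_vermiculite fill = ln(119.3/95.3)/(2π×0.0781×5.93) = 0.07719 K/W
R_perlite board = ln(179.3/119.3)/(2π×0.0605×5.93) = 0.1807 K/W
R_outer film = 1/(h_o·2πr_oL) = 1/(28.4×2π×0.1793×5.93) = 0.005271 K/W
R_total = 0.2632 K/W
Q = ΔT/R_total = 358/0.2632
Q = 1360 W
T_interface = T_inner − Q·ΣR(inner→interface) = 368 − 1360×0.07722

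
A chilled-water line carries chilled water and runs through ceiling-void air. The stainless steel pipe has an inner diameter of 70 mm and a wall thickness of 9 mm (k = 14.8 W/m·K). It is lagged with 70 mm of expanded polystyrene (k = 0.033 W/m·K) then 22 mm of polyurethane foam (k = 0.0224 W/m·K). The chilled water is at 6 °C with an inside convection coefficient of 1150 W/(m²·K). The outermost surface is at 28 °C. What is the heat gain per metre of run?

q′ ≈ 3.76 W/m

Treating each annulus and film as a series resistance:
R_inner film = 1/(h_i·2πr₁L) = 1/(1150×2π×0.035×1) = 0.003954 K/W
R_stainless steel pipe wall = ln(44/35)/(2π×14.8×1) = 0.002461 K/W
R_expanded polystyrene = ln(114/44)/(2π×0.033×1) = 4.591 K/W
R_polyurethane foam = ln(136/114)/(2π×0.0224×1) = 1.254 K/W
R_total = 5.852 K/W
Q = ΔT/R_total = 22/5.852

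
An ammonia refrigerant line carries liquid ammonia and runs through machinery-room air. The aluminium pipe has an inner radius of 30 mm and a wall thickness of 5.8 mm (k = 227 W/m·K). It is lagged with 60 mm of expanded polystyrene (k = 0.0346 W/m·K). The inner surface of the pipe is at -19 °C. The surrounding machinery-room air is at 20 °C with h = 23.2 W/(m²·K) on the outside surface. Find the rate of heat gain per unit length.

q′ ≈ 8.48 W/m

Treating each annulus and film as a series resistance:
R_aluminium pipe wall = ln(35.8/30)/(2π×227×1) = 1.239×10^-4 K/W
R_expanded polystyrene = ln(95.8/35.8)/(2π×0.0346×1) = 4.528 K/W
R_outer film = 1/(h_o·2πr_oL) = 1/(23.2×2π×0.0958×1) = 0.07161 K/W
R_total = 4.599 K/W
Q = ΔT/R_total = 39/4.599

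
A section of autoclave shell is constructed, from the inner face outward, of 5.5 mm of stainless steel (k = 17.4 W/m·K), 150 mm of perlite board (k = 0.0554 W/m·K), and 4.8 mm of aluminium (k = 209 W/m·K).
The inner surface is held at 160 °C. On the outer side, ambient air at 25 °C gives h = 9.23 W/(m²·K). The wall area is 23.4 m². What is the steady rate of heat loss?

Treating each layer as a thermal resistance in series:
R_stainless steel = L/(kA) = 0.0055/(17.4×23.4) = 1.351×10^-5 K/W
R_perlite board = L/(kA) = 0.15/(0.0554×23.4) = 0.1157 K/W
R_aluminium = L/(kA) = 0.0048/(209×23.4) = 9.815×10^-7 K/W
R_outer film = 1/(h_o·A) = 1/(9.23×23.4) = 0.00463 K/W
R_total = 0.1204 K/W
Q = ΔT / R_total = 135 / 0.1204

Q ≈ 1120 W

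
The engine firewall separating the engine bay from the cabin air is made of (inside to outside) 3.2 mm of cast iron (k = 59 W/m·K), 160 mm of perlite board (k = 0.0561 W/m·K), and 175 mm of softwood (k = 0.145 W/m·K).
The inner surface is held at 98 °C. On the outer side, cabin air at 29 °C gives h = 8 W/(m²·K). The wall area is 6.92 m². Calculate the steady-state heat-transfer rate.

Q ≈ 114 W

Using the resistance-network approach (series):
R_cast iron = L/(kA) = 0.0032/(59×6.92) = 7.838×10^-6 K/W
R_perlite board = L/(kA) = 0.16/(0.0561×6.92) = 0.4121 K/W
R_softwood = L/(kA) = 0.175/(0.145×6.92) = 0.1744 K/W
R_outer film = 1/(h_o·A) = 1/(8×6.92) = 0.01806 K/W
R_total = 0.6046 K/W
Q = ΔT / R_total = 69 / 0.6046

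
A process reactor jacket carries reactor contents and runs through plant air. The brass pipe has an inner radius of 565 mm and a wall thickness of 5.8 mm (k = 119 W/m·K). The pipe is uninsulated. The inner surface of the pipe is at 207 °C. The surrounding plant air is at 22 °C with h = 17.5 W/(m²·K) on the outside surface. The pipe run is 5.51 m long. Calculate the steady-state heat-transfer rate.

Per-layer cylindrical resistances, series-summed:
R_brass pipe wall = ln(570.8/565)/(2π×119×5.51) = 2.479×10^-6 K/W
R_outer film = 1/(h_o·2πr_oL) = 1/(17.5×2π×0.5708×5.51) = 0.002892 K/W
R_total = 0.002894 K/W
Q = ΔT/R_total = 185/0.002894

Q ≈ 63900 W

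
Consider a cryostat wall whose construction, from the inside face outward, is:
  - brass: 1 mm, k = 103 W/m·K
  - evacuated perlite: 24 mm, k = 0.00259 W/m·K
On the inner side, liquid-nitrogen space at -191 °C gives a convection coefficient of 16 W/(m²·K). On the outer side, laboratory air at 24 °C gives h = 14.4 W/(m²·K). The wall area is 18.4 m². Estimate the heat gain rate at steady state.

Q ≈ 421 W

Thermal resistances in series:
R_inner film = 1/(h_i·A) = 1/(16×18.4) = 0.003397 K/W
R_brass = L/(kA) = 0.001/(103×18.4) = 5.276×10^-7 K/W
R_evacuated perlite = L/(kA) = 0.024/(0.00259×18.4) = 0.5036 K/W
R_outer film = 1/(h_o·A) = 1/(14.4×18.4) = 0.003774 K/W
R_total = 0.5108 K/W
Q = ΔT / R_total = 215 / 0.5108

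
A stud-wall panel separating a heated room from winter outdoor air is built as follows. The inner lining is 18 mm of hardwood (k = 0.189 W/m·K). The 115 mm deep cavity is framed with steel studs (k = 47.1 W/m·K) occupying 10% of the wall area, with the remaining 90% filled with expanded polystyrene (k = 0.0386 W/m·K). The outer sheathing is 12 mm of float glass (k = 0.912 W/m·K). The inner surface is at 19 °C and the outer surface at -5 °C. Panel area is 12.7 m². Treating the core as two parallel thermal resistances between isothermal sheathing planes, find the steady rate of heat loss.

Q ≈ 2300 W

Sheathing layers in series; stud and cavity paths in parallel between them.
R_inner = 0.018/(0.189×12.7) = 0.007499 K/W
R_stud  = 0.115/(47.1×0.1×12.7) = 0.001923 K/W
R_cav   = 0.115/(0.0386×0.9×12.7) = 0.2607 K/W
1/R_core = 1/R_stud + 1/R_cav → R_core = 0.001908 K/W
R_outer = 0.012/(0.912×12.7) = 0.001036 K/W
R_total = 0.01044 K/W
Q = ΔT/R_total = 24/0.01044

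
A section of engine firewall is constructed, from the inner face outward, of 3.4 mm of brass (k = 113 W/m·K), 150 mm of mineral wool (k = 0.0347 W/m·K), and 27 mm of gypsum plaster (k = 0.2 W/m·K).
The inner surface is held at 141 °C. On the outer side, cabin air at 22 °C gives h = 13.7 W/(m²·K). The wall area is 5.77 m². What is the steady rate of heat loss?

Q ≈ 152 W

Thermal resistances in series:
R_brass = L/(kA) = 0.0034/(113×5.77) = 5.215×10^-6 K/W
R_mineral wool = L/(kA) = 0.15/(0.0347×5.77) = 0.7492 K/W
R_gypsum plaster = L/(kA) = 0.027/(0.2×5.77) = 0.0234 K/W
R_outer film = 1/(h_o·A) = 1/(13.7×5.77) = 0.01265 K/W
R_total = 0.7852 K/W
Q = ΔT / R_total = 119 / 0.7852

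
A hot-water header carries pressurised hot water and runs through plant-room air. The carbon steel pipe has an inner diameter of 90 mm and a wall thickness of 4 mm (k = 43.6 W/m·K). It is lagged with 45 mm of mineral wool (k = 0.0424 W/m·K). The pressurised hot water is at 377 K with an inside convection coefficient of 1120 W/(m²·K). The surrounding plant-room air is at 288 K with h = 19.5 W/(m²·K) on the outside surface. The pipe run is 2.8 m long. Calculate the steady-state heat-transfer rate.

Cylindrical conduction, so R = ln(r₂/r₁)/(2πkL) per layer, in series:
R_inner film = 1/(h_i·2πr₁L) = 1/(1120×2π×0.045×2.8) = 0.001128 K/W
R_carbon steel pipe wall = ln(49/45)/(2π×43.6×2.8) = 1.11×10^-4 K/W
R_mineral wool = ln(94/49)/(2π×0.0424×2.8) = 0.8734 K/W
R_outer film = 1/(h_o·2πr_oL) = 1/(19.5×2π×0.094×2.8) = 0.03101 K/W
R_total = 0.9056 K/W
Q = ΔT/R_total = 89/0.9056

Q ≈ 98.3 W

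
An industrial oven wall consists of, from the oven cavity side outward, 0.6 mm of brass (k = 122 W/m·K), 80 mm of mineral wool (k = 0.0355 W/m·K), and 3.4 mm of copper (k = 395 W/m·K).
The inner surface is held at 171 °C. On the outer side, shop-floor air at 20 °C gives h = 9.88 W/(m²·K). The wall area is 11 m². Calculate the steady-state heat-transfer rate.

Q ≈ 705 W

Using the resistance-network approach (series):
R_brass = L/(kA) = 0.0006/(122×11) = 4.471×10^-7 K/W
R_mineral wool = L/(kA) = 0.08/(0.0355×11) = 0.2049 K/W
R_copper = L/(kA) = 0.0034/(395×11) = 7.825×10^-7 K/W
R_outer film = 1/(h_o·A) = 1/(9.88×11) = 0.009201 K/W
R_total = 0.2141 K/W
Q = ΔT / R_total = 151 / 0.2141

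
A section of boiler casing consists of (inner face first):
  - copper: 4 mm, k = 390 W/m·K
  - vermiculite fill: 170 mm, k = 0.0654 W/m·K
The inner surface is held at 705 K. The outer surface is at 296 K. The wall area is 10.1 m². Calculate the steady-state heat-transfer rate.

Q ≈ 1590 W

Thermal resistances in series:
R_copper = L/(kA) = 0.004/(390×10.1) = 1.015×10^-6 K/W
R_vermiculite fill = L/(kA) = 0.17/(0.0654×10.1) = 0.2574 K/W
R_total = 0.2574 K/W
Q = ΔT / R_total = 409 / 0.2574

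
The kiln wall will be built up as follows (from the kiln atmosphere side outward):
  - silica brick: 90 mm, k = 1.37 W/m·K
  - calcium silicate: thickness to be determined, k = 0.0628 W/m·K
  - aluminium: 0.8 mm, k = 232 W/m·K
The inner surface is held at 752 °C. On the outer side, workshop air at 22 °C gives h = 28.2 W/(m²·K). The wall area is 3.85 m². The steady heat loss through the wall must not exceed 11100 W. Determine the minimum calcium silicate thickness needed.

Using the resistance-network approach (series):
R_silica brick = L/(kA) = 0.09/(1.37×3.85) = 0.01706 K/W
R_aluminium = L/(kA) = 0.0008/(232×3.85) = 8.957×10^-7 K/W
R_outer film = 1/(h_o·A) = 1/(28.2×3.85) = 0.009211 K/W
Sum of the known resistances R_other = 0.02627 K/W
Required total resistance R_tot = ΔT/Q_allow = 730/11100 = 0.06577 K/W
R_calcium silicate = R_tot − R_other = 0.03949 K/W
L = R·k·A = 0.03949×0.0628×3.85

L ≈ 9.55 mm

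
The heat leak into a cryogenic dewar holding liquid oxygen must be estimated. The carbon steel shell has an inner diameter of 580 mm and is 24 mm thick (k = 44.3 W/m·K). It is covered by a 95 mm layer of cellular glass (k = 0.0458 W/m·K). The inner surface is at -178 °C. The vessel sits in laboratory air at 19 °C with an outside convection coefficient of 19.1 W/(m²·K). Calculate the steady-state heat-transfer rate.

Each spherical layer contributes R = (1/r_i − 1/r_o)/(4πk):
R_carbon steel shell = (1/0.29 − 1/0.314)/(4π×44.3) = 4.734×10^-4 K/W
R_cellular glass = (1/0.314 − 1/0.409)/(4π×0.0458) = 1.285 K/W
R_outer film = 1/(h·4πr_o²) = 1/(19.1×4π×0.409²) = 0.02491 K/W
R_total = 1.311 K/W
Q = ΔT/R_total = 197/1.311

Q ≈ 150 W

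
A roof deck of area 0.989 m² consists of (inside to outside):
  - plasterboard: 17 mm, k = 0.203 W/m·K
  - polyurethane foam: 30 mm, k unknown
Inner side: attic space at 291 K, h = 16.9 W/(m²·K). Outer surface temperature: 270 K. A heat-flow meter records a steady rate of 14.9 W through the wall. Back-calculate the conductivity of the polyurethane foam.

k ≈ 0.024 W/(m·K)

Treating each layer as a thermal resistance in series:
R_inner film = 1/(h_i·A) = 1/(16.9×0.989) = 0.05983 K/W
R_plasterboard = L/(kA) = 0.017/(0.203×0.989) = 0.08468 K/W
Sum of known resistances R_other = 0.1445 K/W
Total R = ΔT/Q = 21/14.9 = 1.409 K/W
R_polyurethane foam = R_total − R_other = 1.265 K/W
k = L/(R·A) = 0.03/(1.265×0.989)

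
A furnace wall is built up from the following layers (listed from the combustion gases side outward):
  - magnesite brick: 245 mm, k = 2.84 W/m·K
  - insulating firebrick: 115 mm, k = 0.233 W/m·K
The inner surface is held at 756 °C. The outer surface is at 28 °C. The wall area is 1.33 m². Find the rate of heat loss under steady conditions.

Q ≈ 1670 W

Model the wall as resistances in series:
R_magnesite brick = L/(kA) = 0.245/(2.84×1.33) = 0.06486 K/W
R_insulating firebrick = L/(kA) = 0.115/(0.233×1.33) = 0.3711 K/W
R_total = 0.436 K/W
Q = ΔT / R_total = 728 / 0.436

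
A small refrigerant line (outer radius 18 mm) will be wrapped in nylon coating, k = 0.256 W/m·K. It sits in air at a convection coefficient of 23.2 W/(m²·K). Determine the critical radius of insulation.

For a cylinder r_cr = k/h = 0.256/23.2
r_cr = 11 mm; since the bare radius (18 mm) is above r_cr, any added insulation will reduce heat loss.

r_cr ≈ 11 mm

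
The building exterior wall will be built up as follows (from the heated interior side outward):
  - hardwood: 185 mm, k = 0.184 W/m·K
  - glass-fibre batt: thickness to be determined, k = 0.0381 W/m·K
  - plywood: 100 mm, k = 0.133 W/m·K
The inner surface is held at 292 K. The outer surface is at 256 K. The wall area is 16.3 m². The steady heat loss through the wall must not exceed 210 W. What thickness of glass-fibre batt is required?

Using the resistance-network approach (series):
R_hardwood = L/(kA) = 0.185/(0.184×16.3) = 0.06168 K/W
R_plywood = L/(kA) = 0.1/(0.133×16.3) = 0.04613 K/W
Sum of the known resistances R_other = 0.1078 K/W
Required total resistance R_tot = ΔT/Q_allow = 36/210 = 0.1714 K/W
R_glass-fibre batt = R_tot − R_other = 0.06362 K/W
L = R·k·A = 0.06362×0.0381×16.3

L ≈ 39.5 mm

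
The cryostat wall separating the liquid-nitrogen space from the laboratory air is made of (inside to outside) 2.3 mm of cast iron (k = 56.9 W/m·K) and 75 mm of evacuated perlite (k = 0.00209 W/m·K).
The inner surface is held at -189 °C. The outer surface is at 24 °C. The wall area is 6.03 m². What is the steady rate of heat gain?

Using the resistance-network approach (series):
R_cast iron = L/(kA) = 0.0023/(56.9×6.03) = 6.703×10^-6 K/W
R_evacuated perlite = L/(kA) = 0.075/(0.00209×6.03) = 5.951 K/W
R_total = 5.951 K/W
Q = ΔT / R_total = 213 / 5.951

Q ≈ 35.8 W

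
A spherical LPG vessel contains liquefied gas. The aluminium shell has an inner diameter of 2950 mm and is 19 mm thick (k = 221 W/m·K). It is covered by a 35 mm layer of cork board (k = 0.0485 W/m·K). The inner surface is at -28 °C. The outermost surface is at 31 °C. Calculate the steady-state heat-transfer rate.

Spherical conduction: R = (1/r_in − 1/r_out)/(4πk) per layer; series-sum.
R_aluminium shell = (1/1.475 − 1/1.494)/(4π×221) = 3.105×10^-6 K/W
R_cork board = (1/1.494 − 1/1.529)/(4π×0.0485) = 0.02514 K/W
R_total = 0.02514 K/W
Q = ΔT/R_total = 59/0.02514

Q ≈ 2350 W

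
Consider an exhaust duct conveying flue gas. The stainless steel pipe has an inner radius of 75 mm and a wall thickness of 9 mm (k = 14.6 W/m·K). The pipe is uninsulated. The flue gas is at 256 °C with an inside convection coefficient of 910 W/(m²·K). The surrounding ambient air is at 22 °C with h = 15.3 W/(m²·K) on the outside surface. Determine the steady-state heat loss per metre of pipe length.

q′ ≈ 1840 W/m

Per-layer cylindrical resistances, series-summed:
R_inner film = 1/(h_i·2πr₁L) = 1/(910×2π×0.075×1) = 0.002332 K/W
R_stainless steel pipe wall = ln(84/75)/(2π×14.6×1) = 0.001235 K/W
R_outer film = 1/(h_o·2πr_oL) = 1/(15.3×2π×0.084×1) = 0.1238 K/W
R_total = 0.1274 K/W
Q = ΔT/R_total = 234/0.1274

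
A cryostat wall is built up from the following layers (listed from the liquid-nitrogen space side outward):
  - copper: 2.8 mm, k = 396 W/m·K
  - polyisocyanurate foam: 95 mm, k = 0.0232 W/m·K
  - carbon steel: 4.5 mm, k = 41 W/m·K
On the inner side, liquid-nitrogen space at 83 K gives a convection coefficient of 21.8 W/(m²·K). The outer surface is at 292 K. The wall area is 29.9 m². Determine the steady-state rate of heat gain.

Q ≈ 1510 W

Thermal resistances in series:
R_inner film = 1/(h_i·A) = 1/(21.8×29.9) = 0.001534 K/W
R_copper = L/(kA) = 0.0028/(396×29.9) = 2.365×10^-7 K/W
R_polyisocyanurate foam = L/(kA) = 0.095/(0.0232×29.9) = 0.137 K/W
R_carbon steel = L/(kA) = 0.0045/(41×29.9) = 3.671×10^-6 K/W
R_total = 0.1385 K/W
Q = ΔT / R_total = 209 / 0.1385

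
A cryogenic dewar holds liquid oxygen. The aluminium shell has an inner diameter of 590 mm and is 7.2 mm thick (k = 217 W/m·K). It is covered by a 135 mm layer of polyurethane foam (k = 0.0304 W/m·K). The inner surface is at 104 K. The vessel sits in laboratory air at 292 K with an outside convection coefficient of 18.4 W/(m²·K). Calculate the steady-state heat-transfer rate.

Each spherical layer contributes R = (1/r_i − 1/r_o)/(4πk):
R_aluminium shell = (1/0.295 − 1/0.3022)/(4π×217) = 2.962×10^-5 K/W
R_polyurethane foam = (1/0.3022 − 1/0.4372)/(4π×0.0304) = 2.675 K/W
R_outer film = 1/(h·4πr_o²) = 1/(18.4×4π×0.4372²) = 0.02263 K/W
R_total = 2.697 K/W
Q = ΔT/R_total = 188/2.697

Q ≈ 69.7 W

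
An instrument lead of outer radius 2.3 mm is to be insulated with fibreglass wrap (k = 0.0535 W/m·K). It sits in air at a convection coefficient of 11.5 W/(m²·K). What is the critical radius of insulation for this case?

r_cr ≈ 4.65 mm

For a cylinder r_cr = k/h = 0.0535/11.5
r_cr = 4.65 mm; since the bare radius (2.3 mm) is below r_cr, adding a thin layer of insulation will *increase* heat loss.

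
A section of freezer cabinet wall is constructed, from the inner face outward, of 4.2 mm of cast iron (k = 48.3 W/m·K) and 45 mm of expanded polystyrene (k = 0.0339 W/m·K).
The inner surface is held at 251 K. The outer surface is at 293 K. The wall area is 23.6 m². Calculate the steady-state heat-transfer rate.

Q ≈ 747 W

Series thermal resistances:
R_cast iron = L/(kA) = 0.0042/(48.3×23.6) = 3.685×10^-6 K/W
R_expanded polystyrene = L/(kA) = 0.045/(0.0339×23.6) = 0.05625 K/W
R_total = 0.05625 K/W
Q = ΔT / R_total = 42 / 0.05625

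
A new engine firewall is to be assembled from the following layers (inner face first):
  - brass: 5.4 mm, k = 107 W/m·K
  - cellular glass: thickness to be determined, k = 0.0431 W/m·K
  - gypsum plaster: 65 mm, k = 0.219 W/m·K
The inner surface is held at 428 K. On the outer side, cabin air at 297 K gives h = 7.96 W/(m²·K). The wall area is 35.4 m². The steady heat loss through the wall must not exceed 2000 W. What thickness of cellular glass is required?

L ≈ 81.7 mm

Series thermal resistances:
R_brass = L/(kA) = 0.0054/(107×35.4) = 1.426×10^-6 K/W
R_gypsum plaster = L/(kA) = 0.065/(0.219×35.4) = 0.008384 K/W
R_outer film = 1/(h_o·A) = 1/(7.96×35.4) = 0.003549 K/W
Sum of the known resistances R_other = 0.01193 K/W
Required total resistance R_tot = ΔT/Q_allow = 131/2000 = 0.0655 K/W
R_cellular glass = R_tot − R_other = 0.05357 K/W
L = R·k·A = 0.05357×0.0431×35.4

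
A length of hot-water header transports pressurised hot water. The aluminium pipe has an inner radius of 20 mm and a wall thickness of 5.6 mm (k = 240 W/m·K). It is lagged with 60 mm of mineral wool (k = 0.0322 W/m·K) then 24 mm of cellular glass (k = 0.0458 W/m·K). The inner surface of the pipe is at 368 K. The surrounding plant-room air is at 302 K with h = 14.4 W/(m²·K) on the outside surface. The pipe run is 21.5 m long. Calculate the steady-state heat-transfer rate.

Q ≈ 205 W

Per-layer cylindrical resistances, series-summed:
R_aluminium pipe wall = ln(25.6/20)/(2π×240×21.5) = 7.614×10^-6 K/W
R_mineral wool = ln(85.6/25.6)/(2π×0.0322×21.5) = 0.2775 K/W
R_cellular glass = ln(109.6/85.6)/(2π×0.0458×21.5) = 0.03995 K/W
R_outer film = 1/(h_o·2πr_oL) = 1/(14.4×2π×0.1096×21.5) = 0.00469 K/W
R_total = 0.3221 K/W
Q = ΔT/R_total = 66/0.3221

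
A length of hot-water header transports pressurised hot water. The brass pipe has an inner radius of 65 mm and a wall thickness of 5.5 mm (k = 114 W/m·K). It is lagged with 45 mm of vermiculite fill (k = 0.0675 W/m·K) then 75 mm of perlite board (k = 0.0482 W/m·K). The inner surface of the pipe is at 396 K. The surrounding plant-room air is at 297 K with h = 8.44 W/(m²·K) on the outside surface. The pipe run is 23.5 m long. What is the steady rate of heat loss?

Q ≈ 798 W

Cylindrical conduction, so R = ln(r₂/r₁)/(2πkL) per layer, in series:
R_brass pipe wall = ln(70.5/65)/(2π×114×23.5) = 4.825×10^-6 K/W
R_vermiculite fill = ln(115.5/70.5)/(2π×0.0675×23.5) = 0.04953 K/W
R_perlite board = ln(190.5/115.5)/(2π×0.0482×23.5) = 0.07031 K/W
R_outer film = 1/(h_o·2πr_oL) = 1/(8.44×2π×0.1905×23.5) = 0.004212 K/W
R_total = 0.1241 K/W
Q = ΔT/R_total = 99/0.1241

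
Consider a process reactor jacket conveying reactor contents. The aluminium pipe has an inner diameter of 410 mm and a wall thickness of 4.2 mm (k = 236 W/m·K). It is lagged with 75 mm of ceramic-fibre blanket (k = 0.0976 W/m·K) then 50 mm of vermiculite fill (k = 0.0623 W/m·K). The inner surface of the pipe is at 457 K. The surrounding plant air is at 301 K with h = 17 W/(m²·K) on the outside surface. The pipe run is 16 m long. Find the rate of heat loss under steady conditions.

Treating each annulus and film as a series resistance:
R_aluminium pipe wall = ln(209.2/205)/(2π×236×16) = 8.548×10^-7 K/W
R_ceramic-fibre blanket = ln(284.2/209.2)/(2π×0.0976×16) = 0.03123 K/W
R_vermiculite fill = ln(334.2/284.2)/(2π×0.0623×16) = 0.02588 K/W
R_outer film = 1/(h_o·2πr_oL) = 1/(17×2π×0.3342×16) = 0.001751 K/W
R_total = 0.05885 K/W
Q = ΔT/R_total = 156/0.05885

Q ≈ 2650 W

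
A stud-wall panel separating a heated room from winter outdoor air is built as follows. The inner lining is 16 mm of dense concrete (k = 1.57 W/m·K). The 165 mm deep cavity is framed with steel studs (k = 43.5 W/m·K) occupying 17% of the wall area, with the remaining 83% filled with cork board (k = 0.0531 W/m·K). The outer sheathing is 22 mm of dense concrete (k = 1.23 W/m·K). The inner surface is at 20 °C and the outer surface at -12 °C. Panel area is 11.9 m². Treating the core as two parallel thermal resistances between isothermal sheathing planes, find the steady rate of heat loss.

Q ≈ 7580 W

Sheathing layers in series; stud and cavity paths in parallel between them.
R_inner = 0.016/(1.57×11.9) = 8.564×10^-4 K/W
R_stud  = 0.165/(43.5×0.17×11.9) = 0.001875 K/W
R_cav   = 0.165/(0.0531×0.83×11.9) = 0.3146 K/W
1/R_core = 1/R_stud + 1/R_cav → R_core = 0.001864 K/W
R_outer = 0.022/(1.23×11.9) = 0.001503 K/W
R_total = 0.004223 K/W
Q = ΔT/R_total = 32/0.004223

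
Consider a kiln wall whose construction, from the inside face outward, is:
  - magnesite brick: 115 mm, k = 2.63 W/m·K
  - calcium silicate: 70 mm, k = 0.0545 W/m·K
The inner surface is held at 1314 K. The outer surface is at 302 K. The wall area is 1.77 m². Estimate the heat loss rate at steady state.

Q ≈ 1350 W

Using the resistance-network approach (series):
R_magnesite brick = L/(kA) = 0.115/(2.63×1.77) = 0.0247 K/W
R_calcium silicate = L/(kA) = 0.07/(0.0545×1.77) = 0.7257 K/W
R_total = 0.7504 K/W
Q = ΔT / R_total = 1012 / 0.7504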